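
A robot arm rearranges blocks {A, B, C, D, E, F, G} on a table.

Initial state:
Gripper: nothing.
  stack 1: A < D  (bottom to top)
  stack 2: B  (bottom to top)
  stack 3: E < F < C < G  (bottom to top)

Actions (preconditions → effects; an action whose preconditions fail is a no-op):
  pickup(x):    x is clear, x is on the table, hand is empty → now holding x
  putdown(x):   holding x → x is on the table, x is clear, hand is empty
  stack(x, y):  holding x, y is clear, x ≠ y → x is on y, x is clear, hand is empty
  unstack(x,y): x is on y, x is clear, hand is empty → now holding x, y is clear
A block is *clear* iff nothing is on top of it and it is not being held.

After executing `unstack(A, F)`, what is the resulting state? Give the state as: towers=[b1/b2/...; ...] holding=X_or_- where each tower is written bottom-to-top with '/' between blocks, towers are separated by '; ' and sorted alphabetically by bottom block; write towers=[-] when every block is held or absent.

before: towers=[A/D; B; E/F/C/G] holding=-
pre[unstack(A, F)]: on(A,F) fail, clear(A) fail, handempty ok
on(A,F), clear(A) unmet → unstack(A, F) is a no-op
after:  towers=[A/D; B; E/F/C/G] holding=-

towers=[A/D; B; E/F/C/G] holding=-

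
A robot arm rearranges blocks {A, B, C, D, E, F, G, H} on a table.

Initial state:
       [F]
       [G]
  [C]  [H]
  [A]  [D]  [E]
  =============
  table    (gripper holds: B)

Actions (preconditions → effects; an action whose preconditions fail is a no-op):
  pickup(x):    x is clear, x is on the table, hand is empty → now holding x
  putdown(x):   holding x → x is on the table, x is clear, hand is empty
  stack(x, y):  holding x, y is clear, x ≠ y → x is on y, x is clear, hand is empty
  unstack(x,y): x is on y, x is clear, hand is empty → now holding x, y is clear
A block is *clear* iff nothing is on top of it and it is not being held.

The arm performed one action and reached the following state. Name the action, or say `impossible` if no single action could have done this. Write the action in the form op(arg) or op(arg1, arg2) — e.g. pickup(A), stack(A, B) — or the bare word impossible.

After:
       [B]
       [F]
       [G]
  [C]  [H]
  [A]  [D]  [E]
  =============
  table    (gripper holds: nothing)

target: towers=[A/C; D/H/G/F/B; E] holding=-
        putdown(B) → towers=[A/C; B; D/H/G/F; E] holding=-
       stack(B, E) → towers=[A/C; D/H/G/F; E/B] holding=-
       stack(B, F) → towers=[A/C; D/H/G/F/B; E] holding=-  ← match
       stack(B, C) → towers=[A/C/B; D/H/G/F; E] holding=-

stack(B, F)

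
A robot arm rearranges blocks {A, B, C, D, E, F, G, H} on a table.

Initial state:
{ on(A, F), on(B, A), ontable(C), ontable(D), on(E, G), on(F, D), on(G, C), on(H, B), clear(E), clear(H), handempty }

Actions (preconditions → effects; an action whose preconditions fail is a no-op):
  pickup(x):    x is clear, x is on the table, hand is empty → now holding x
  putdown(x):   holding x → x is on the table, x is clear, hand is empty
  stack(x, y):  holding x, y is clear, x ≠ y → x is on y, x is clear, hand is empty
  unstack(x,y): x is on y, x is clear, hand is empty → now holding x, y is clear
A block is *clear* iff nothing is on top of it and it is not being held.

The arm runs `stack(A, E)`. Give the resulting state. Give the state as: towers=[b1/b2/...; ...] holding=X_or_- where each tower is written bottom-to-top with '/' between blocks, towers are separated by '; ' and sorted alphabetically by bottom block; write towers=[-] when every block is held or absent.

towers=[C/G/E; D/F/A/B/H] holding=-

before: towers=[C/G/E; D/F/A/B/H] holding=-
pre[stack(A, E)]: holding(A) ✗, clear(E) ✓, A≠E ✓
holding(A) unmet → stack(A, E) is a no-op
after:  towers=[C/G/E; D/F/A/B/H] holding=-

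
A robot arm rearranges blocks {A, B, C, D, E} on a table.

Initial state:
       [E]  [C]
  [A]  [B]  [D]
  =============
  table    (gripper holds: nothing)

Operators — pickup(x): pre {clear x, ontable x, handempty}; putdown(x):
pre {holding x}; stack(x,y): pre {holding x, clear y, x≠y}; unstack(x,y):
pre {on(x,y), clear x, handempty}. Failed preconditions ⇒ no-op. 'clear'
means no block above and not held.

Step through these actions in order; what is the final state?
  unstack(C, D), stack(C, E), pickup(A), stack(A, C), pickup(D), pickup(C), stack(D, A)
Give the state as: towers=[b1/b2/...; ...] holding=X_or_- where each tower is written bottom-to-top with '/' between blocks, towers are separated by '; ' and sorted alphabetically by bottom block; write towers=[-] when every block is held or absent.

step 1 (unstack(C, D)): towers=[A; B/E; D] holding=C
step 2 (stack(C, E)): towers=[A; B/E/C; D] holding=-
step 3 (pickup(A)): towers=[B/E/C; D] holding=A
step 4 (stack(A, C)): towers=[B/E/C/A; D] holding=-
step 5 (pickup(D)): towers=[B/E/C/A] holding=D
step 6 (pickup(C)) [no-op]: towers=[B/E/C/A] holding=D
step 7 (stack(D, A)): towers=[B/E/C/A/D] holding=-

towers=[B/E/C/A/D] holding=-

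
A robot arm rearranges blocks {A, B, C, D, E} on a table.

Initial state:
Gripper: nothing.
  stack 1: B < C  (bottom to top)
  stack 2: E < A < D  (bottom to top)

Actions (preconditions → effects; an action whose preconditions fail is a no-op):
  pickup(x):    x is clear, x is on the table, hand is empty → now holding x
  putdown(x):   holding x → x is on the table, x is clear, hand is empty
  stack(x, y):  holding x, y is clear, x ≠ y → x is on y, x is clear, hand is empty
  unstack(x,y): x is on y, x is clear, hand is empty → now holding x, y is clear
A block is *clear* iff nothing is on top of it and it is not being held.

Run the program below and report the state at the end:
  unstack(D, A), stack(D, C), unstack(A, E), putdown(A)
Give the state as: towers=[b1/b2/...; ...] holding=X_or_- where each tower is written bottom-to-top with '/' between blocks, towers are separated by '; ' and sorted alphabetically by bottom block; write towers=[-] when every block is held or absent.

step 1 (unstack(D, A)): towers=[B/C; E/A] holding=D
step 2 (stack(D, C)): towers=[B/C/D; E/A] holding=-
step 3 (unstack(A, E)): towers=[B/C/D; E] holding=A
step 4 (putdown(A)): towers=[A; B/C/D; E] holding=-

towers=[A; B/C/D; E] holding=-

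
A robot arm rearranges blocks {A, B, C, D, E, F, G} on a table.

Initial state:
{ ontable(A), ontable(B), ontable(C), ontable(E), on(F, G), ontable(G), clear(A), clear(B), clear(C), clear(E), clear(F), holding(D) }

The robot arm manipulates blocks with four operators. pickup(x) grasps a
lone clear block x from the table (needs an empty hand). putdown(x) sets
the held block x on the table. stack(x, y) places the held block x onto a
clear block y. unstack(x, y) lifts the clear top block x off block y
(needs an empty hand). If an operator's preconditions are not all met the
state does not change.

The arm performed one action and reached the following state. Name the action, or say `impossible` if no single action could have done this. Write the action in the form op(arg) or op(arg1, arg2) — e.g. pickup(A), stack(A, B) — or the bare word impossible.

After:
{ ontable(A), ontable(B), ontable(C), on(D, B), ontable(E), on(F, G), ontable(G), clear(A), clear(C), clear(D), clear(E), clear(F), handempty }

stack(D, B)

target: towers=[A; B/D; C; E; G/F] holding=-
        putdown(D) → towers=[A; B; C; D; E; G/F] holding=-
       stack(D, B) → towers=[A; B/D; C; E; G/F] holding=-  ← match
       stack(D, F) → towers=[A; B; C; E; G/F/D] holding=-
       stack(D, A) → towers=[A/D; B; C; E; G/F] holding=-
       stack(D, E) → towers=[A; B; C; E/D; G/F] holding=-
       stack(D, C) → towers=[A; B; C/D; E; G/F] holding=-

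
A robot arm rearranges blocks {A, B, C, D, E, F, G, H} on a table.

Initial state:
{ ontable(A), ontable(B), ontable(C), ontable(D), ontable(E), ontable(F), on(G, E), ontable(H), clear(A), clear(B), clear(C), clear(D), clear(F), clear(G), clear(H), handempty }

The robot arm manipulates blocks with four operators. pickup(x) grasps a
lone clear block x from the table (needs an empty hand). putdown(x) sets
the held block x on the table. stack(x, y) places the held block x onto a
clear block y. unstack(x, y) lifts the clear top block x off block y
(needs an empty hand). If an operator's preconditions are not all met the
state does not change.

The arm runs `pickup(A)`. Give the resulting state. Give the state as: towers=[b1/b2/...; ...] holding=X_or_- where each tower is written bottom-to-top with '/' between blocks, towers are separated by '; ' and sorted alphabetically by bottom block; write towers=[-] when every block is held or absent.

before: towers=[A; B; C; D; E/G; F; H] holding=-
pre[pickup(A)]: clear(A) ✓, ontable(A) ✓, handempty ✓
all met → apply pickup(A)
after:  towers=[B; C; D; E/G; F; H] holding=A

towers=[B; C; D; E/G; F; H] holding=A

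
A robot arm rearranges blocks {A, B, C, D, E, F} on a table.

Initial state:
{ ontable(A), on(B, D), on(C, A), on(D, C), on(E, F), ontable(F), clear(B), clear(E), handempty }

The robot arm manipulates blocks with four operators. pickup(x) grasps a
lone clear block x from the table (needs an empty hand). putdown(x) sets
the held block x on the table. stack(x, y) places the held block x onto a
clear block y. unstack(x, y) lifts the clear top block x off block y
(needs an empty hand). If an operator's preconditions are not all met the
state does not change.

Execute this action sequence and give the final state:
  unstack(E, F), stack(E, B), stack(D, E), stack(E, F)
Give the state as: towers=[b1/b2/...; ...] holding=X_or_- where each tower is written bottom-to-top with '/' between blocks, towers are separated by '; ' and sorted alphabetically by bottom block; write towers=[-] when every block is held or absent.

step 1 (unstack(E, F)): towers=[A/C/D/B; F] holding=E
step 2 (stack(E, B)): towers=[A/C/D/B/E; F] holding=-
step 3 (stack(D, E)) [no-op]: towers=[A/C/D/B/E; F] holding=-
step 4 (stack(E, F)) [no-op]: towers=[A/C/D/B/E; F] holding=-

towers=[A/C/D/B/E; F] holding=-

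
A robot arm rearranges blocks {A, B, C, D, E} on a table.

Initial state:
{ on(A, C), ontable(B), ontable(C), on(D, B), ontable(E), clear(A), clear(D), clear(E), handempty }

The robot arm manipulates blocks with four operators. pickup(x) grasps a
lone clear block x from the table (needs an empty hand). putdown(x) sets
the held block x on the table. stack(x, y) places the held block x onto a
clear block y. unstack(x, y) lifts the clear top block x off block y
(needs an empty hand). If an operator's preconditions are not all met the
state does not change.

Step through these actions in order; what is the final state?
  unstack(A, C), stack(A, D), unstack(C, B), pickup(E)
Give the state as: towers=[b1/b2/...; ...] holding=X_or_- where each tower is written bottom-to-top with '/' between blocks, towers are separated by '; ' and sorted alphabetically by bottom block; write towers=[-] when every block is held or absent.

step 1 (unstack(A, C)): towers=[B/D; C; E] holding=A
step 2 (stack(A, D)): towers=[B/D/A; C; E] holding=-
step 3 (unstack(C, B)) [no-op]: towers=[B/D/A; C; E] holding=-
step 4 (pickup(E)): towers=[B/D/A; C] holding=E

towers=[B/D/A; C] holding=E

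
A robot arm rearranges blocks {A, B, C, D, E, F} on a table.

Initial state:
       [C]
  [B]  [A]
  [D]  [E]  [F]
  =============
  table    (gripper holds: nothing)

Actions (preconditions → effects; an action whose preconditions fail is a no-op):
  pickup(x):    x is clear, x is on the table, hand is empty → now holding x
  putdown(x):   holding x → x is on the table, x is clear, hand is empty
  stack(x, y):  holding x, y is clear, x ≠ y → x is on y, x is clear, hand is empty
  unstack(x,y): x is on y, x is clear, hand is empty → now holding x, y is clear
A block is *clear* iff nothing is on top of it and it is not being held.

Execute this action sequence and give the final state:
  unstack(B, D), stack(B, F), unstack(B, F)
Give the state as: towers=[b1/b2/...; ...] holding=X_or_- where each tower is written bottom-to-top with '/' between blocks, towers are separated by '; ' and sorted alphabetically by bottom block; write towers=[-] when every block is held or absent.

step 1 (unstack(B, D)): towers=[D; E/A/C; F] holding=B
step 2 (stack(B, F)): towers=[D; E/A/C; F/B] holding=-
step 3 (unstack(B, F)): towers=[D; E/A/C; F] holding=B

towers=[D; E/A/C; F] holding=B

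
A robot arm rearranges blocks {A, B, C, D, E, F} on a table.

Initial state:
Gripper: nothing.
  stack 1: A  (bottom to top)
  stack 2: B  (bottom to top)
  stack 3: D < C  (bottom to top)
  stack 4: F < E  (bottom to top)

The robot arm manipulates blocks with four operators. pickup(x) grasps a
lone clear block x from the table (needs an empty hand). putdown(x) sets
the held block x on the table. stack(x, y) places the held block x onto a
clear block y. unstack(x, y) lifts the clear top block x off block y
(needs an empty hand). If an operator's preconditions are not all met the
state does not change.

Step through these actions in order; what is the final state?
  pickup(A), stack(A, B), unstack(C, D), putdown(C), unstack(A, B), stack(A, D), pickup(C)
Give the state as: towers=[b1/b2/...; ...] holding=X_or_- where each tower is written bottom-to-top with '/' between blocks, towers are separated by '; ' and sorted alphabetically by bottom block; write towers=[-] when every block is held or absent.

towers=[B; D/A; F/E] holding=C

step 1 (pickup(A)): towers=[B; D/C; F/E] holding=A
step 2 (stack(A, B)): towers=[B/A; D/C; F/E] holding=-
step 3 (unstack(C, D)): towers=[B/A; D; F/E] holding=C
step 4 (putdown(C)): towers=[B/A; C; D; F/E] holding=-
step 5 (unstack(A, B)): towers=[B; C; D; F/E] holding=A
step 6 (stack(A, D)): towers=[B; C; D/A; F/E] holding=-
step 7 (pickup(C)): towers=[B; D/A; F/E] holding=C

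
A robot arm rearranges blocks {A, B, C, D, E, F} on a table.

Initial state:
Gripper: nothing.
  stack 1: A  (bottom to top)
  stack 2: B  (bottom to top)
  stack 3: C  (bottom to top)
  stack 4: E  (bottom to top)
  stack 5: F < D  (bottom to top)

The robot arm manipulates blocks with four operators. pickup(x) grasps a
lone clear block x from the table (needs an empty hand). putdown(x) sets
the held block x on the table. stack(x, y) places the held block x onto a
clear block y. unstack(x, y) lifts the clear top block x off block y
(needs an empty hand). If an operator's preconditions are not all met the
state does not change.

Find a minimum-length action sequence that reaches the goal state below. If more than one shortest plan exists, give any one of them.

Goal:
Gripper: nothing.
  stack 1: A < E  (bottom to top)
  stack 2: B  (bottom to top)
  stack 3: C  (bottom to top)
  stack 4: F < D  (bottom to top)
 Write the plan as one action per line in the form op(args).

step 1 (pickup(E)): towers=[A; B; C; F/D] holding=E
step 2 (stack(E, A)): towers=[A/E; B; C; F/D] holding=-
goal check: towers=[A/E; B; C; F/D] holding=- — reached (length 2, optimal by BFS)

pickup(E)
stack(E, A)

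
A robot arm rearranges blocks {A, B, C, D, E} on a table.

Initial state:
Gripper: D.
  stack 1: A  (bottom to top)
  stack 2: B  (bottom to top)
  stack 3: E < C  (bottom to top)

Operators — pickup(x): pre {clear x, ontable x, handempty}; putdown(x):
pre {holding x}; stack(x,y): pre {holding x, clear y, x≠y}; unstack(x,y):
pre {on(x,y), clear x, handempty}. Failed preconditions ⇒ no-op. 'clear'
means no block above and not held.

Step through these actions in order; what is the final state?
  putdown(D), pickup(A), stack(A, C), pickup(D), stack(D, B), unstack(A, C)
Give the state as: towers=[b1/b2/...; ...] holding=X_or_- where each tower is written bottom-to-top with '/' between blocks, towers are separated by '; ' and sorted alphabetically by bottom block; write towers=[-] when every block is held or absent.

step 1 (putdown(D)): towers=[A; B; D; E/C] holding=-
step 2 (pickup(A)): towers=[B; D; E/C] holding=A
step 3 (stack(A, C)): towers=[B; D; E/C/A] holding=-
step 4 (pickup(D)): towers=[B; E/C/A] holding=D
step 5 (stack(D, B)): towers=[B/D; E/C/A] holding=-
step 6 (unstack(A, C)): towers=[B/D; E/C] holding=A

towers=[B/D; E/C] holding=A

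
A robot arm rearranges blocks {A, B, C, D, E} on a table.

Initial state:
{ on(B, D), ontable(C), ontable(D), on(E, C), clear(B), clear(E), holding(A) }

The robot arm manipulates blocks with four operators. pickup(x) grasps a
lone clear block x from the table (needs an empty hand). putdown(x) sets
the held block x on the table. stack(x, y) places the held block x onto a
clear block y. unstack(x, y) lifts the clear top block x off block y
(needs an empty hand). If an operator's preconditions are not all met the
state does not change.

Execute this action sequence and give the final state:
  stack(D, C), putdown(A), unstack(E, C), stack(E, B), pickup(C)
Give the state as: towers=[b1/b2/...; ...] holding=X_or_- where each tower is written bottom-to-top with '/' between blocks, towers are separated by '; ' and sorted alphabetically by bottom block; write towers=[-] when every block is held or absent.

step 1 (stack(D, C)) [no-op]: towers=[C/E; D/B] holding=A
step 2 (putdown(A)): towers=[A; C/E; D/B] holding=-
step 3 (unstack(E, C)): towers=[A; C; D/B] holding=E
step 4 (stack(E, B)): towers=[A; C; D/B/E] holding=-
step 5 (pickup(C)): towers=[A; D/B/E] holding=C

towers=[A; D/B/E] holding=C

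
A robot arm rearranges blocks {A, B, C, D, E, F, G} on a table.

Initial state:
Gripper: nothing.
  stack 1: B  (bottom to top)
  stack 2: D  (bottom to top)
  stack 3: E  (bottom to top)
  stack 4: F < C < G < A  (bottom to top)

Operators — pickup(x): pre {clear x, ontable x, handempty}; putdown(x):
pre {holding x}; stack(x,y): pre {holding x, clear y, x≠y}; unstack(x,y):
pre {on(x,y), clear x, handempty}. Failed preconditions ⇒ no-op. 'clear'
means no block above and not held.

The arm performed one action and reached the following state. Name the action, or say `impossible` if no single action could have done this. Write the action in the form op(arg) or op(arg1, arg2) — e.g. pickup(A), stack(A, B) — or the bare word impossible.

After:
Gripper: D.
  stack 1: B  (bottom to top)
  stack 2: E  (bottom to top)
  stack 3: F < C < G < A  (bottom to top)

target: towers=[B; E; F/C/G/A] holding=D
         pickup(B) → towers=[D; E; F/C/G/A] holding=B
         pickup(D) → towers=[B; E; F/C/G/A] holding=D  ← match
     unstack(A, G) → towers=[B; D; E; F/C/G] holding=A
         pickup(E) → towers=[B; D; F/C/G/A] holding=E

pickup(D)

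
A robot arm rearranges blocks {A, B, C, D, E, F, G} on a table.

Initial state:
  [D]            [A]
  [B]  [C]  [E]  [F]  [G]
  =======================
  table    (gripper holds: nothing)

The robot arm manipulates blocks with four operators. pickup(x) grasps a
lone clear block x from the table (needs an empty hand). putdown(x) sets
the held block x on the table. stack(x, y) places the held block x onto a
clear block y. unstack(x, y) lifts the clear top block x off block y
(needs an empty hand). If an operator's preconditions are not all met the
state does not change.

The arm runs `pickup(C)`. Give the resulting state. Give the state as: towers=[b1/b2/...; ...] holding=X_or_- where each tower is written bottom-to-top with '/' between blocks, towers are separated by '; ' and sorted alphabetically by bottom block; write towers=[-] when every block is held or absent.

towers=[B/D; E; F/A; G] holding=C

before: towers=[B/D; C; E; F/A; G] holding=-
pre[pickup(C)]: clear(C) yes, ontable(C) yes, handempty yes
all met → apply pickup(C)
after:  towers=[B/D; E; F/A; G] holding=C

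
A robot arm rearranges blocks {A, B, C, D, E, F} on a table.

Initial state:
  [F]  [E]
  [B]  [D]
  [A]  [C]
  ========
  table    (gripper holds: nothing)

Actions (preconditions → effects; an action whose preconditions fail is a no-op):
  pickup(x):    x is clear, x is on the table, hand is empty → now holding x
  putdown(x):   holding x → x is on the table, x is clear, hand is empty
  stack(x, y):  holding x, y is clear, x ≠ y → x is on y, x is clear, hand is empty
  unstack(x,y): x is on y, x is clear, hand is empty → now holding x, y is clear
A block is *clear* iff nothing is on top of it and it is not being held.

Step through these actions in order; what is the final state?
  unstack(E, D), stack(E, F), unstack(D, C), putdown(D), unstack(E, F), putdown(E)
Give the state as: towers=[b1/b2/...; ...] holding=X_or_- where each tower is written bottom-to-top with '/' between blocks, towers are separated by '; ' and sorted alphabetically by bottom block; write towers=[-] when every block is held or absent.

step 1 (unstack(E, D)): towers=[A/B/F; C/D] holding=E
step 2 (stack(E, F)): towers=[A/B/F/E; C/D] holding=-
step 3 (unstack(D, C)): towers=[A/B/F/E; C] holding=D
step 4 (putdown(D)): towers=[A/B/F/E; C; D] holding=-
step 5 (unstack(E, F)): towers=[A/B/F; C; D] holding=E
step 6 (putdown(E)): towers=[A/B/F; C; D; E] holding=-

towers=[A/B/F; C; D; E] holding=-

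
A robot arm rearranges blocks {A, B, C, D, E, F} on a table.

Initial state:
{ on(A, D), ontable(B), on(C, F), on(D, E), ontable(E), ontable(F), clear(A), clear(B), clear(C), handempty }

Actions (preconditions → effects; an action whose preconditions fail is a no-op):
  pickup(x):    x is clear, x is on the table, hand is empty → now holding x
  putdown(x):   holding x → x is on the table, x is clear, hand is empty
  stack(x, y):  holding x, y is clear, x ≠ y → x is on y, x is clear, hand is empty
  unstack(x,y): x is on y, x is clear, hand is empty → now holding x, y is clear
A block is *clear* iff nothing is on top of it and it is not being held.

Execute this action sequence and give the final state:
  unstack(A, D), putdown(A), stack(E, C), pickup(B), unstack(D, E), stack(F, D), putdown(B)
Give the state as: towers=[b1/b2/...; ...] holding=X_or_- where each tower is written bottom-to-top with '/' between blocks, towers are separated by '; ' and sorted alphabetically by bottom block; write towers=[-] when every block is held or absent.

towers=[A; B; E/D; F/C] holding=-

step 1 (unstack(A, D)): towers=[B; E/D; F/C] holding=A
step 2 (putdown(A)): towers=[A; B; E/D; F/C] holding=-
step 3 (stack(E, C)) [no-op]: towers=[A; B; E/D; F/C] holding=-
step 4 (pickup(B)): towers=[A; E/D; F/C] holding=B
step 5 (unstack(D, E)) [no-op]: towers=[A; E/D; F/C] holding=B
step 6 (stack(F, D)) [no-op]: towers=[A; E/D; F/C] holding=B
step 7 (putdown(B)): towers=[A; B; E/D; F/C] holding=-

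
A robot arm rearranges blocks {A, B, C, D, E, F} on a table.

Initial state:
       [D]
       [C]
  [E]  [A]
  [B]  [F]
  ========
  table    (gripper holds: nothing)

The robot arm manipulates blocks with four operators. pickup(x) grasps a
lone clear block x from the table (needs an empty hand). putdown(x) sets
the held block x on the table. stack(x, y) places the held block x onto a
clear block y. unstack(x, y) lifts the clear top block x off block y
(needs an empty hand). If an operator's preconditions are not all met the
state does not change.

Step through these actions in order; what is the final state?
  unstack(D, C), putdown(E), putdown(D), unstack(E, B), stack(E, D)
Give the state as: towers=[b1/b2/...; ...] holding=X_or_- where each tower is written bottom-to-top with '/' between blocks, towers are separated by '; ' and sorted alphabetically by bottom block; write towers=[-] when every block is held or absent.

towers=[B; D/E; F/A/C] holding=-

step 1 (unstack(D, C)): towers=[B/E; F/A/C] holding=D
step 2 (putdown(E)) [no-op]: towers=[B/E; F/A/C] holding=D
step 3 (putdown(D)): towers=[B/E; D; F/A/C] holding=-
step 4 (unstack(E, B)): towers=[B; D; F/A/C] holding=E
step 5 (stack(E, D)): towers=[B; D/E; F/A/C] holding=-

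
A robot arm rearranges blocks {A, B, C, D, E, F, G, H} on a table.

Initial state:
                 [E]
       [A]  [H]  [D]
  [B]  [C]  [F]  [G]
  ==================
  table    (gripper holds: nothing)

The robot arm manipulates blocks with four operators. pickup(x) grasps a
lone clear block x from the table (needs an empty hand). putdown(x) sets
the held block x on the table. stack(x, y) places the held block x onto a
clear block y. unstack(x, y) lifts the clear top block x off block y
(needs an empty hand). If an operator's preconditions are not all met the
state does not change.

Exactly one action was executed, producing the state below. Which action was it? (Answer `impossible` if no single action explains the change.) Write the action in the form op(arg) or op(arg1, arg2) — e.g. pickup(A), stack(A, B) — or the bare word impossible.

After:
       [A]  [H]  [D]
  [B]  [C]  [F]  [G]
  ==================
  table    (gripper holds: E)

unstack(E, D)

target: towers=[B; C/A; F/H; G/D] holding=E
     unstack(A, C) → towers=[B; C; F/H; G/D/E] holding=A
     unstack(E, D) → towers=[B; C/A; F/H; G/D] holding=E  ← match
     unstack(H, F) → towers=[B; C/A; F; G/D/E] holding=H
         pickup(B) → towers=[C/A; F/H; G/D/E] holding=B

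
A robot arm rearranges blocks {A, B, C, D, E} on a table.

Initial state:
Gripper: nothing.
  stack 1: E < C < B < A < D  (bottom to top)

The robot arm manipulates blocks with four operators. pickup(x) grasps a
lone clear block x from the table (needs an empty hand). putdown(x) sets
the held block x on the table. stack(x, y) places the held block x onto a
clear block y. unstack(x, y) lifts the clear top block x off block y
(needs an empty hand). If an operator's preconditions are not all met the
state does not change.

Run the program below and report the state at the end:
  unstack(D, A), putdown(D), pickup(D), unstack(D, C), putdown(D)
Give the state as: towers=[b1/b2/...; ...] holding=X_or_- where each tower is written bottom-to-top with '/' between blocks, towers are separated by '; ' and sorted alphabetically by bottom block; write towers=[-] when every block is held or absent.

step 1 (unstack(D, A)): towers=[E/C/B/A] holding=D
step 2 (putdown(D)): towers=[D; E/C/B/A] holding=-
step 3 (pickup(D)): towers=[E/C/B/A] holding=D
step 4 (unstack(D, C)) [no-op]: towers=[E/C/B/A] holding=D
step 5 (putdown(D)): towers=[D; E/C/B/A] holding=-

towers=[D; E/C/B/A] holding=-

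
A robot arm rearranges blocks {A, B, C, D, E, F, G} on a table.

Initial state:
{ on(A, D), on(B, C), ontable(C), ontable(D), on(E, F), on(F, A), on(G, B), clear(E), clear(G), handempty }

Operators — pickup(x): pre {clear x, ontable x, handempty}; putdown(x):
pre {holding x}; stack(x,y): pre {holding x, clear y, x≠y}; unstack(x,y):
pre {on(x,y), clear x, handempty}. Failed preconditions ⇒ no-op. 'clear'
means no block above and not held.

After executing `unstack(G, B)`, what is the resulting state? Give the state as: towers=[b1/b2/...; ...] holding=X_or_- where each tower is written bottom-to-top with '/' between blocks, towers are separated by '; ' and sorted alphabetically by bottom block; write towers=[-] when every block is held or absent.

before: towers=[C/B/G; D/A/F/E] holding=-
pre[unstack(G, B)]: on(G,B) ok, clear(G) ok, handempty ok
all met → apply unstack(G, B)
after:  towers=[C/B; D/A/F/E] holding=G

towers=[C/B; D/A/F/E] holding=G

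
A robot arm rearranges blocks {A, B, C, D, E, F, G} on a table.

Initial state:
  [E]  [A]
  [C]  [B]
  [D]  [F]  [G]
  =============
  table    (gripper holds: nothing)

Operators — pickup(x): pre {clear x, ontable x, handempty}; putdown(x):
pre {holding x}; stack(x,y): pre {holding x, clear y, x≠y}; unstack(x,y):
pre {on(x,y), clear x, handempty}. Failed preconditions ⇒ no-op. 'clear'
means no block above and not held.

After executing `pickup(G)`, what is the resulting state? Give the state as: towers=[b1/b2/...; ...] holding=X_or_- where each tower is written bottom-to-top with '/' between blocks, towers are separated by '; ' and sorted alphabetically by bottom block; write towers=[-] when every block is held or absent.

before: towers=[D/C/E; F/B/A; G] holding=-
pre[pickup(G)]: clear(G) ✓, ontable(G) ✓, handempty ✓
all met → apply pickup(G)
after:  towers=[D/C/E; F/B/A] holding=G

towers=[D/C/E; F/B/A] holding=G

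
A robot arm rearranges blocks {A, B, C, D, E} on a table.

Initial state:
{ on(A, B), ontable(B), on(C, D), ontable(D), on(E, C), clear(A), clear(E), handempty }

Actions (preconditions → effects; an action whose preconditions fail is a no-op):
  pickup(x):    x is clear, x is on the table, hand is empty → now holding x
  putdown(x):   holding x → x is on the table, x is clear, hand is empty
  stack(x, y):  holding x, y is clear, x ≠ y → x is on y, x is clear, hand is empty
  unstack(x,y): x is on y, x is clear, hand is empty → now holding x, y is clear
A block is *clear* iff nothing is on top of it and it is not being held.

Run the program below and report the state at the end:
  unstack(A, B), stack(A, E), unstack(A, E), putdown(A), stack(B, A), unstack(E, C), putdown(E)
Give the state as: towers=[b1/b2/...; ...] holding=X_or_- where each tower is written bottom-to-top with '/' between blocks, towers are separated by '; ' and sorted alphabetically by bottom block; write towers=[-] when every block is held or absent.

towers=[A; B; D/C; E] holding=-

step 1 (unstack(A, B)): towers=[B; D/C/E] holding=A
step 2 (stack(A, E)): towers=[B; D/C/E/A] holding=-
step 3 (unstack(A, E)): towers=[B; D/C/E] holding=A
step 4 (putdown(A)): towers=[A; B; D/C/E] holding=-
step 5 (stack(B, A)) [no-op]: towers=[A; B; D/C/E] holding=-
step 6 (unstack(E, C)): towers=[A; B; D/C] holding=E
step 7 (putdown(E)): towers=[A; B; D/C; E] holding=-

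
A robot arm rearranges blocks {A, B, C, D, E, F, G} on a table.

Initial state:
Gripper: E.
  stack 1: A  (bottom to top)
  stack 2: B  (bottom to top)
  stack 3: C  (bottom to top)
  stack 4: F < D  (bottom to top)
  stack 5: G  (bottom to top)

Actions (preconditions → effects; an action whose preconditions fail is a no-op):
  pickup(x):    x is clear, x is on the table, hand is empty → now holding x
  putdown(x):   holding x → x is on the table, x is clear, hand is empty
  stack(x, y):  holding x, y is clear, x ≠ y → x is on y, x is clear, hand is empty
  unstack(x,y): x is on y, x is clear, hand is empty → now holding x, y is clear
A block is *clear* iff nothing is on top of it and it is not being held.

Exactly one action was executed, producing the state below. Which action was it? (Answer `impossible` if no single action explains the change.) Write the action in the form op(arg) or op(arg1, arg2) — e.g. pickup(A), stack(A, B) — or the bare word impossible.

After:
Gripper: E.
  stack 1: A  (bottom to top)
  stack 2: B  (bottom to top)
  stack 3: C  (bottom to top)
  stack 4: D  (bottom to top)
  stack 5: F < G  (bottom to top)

target: towers=[A; B; C; D; F/G] holding=E
        putdown(E) → towers=[A; B; C; E; F/D; G] holding=-
       stack(E, B) → towers=[A; B/E; C; F/D; G] holding=-
       stack(E, G) → towers=[A; B; C; F/D; G/E] holding=-
       stack(E, D) → towers=[A; B; C; F/D/E; G] holding=-
       stack(E, A) → towers=[A/E; B; C; F/D; G] holding=-
       stack(E, C) → towers=[A; B; C/E; F/D; G] holding=-
none of the 6 applicable actions match → impossible

impossible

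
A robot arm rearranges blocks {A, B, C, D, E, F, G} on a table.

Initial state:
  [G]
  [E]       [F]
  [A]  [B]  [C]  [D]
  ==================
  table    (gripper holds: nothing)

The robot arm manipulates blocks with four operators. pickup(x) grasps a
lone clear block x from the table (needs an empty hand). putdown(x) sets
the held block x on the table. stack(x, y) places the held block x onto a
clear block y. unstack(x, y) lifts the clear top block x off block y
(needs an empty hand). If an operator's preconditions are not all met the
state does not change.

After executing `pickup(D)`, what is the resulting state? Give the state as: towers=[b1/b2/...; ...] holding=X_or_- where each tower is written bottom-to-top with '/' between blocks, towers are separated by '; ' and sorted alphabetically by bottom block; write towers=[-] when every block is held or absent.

towers=[A/E/G; B; C/F] holding=D

before: towers=[A/E/G; B; C/F; D] holding=-
pre[pickup(D)]: clear(D) ok, ontable(D) ok, handempty ok
all met → apply pickup(D)
after:  towers=[A/E/G; B; C/F] holding=D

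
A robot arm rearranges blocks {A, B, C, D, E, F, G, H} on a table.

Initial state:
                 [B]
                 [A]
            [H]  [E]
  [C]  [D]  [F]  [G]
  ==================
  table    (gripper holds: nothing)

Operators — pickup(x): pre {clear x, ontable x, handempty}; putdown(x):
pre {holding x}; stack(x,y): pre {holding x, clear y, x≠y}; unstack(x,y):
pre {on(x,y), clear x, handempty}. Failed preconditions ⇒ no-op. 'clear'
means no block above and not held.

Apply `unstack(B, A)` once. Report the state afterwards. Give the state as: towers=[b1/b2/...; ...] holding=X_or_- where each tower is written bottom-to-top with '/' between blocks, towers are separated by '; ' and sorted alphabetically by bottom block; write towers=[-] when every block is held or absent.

towers=[C; D; F/H; G/E/A] holding=B

before: towers=[C; D; F/H; G/E/A/B] holding=-
pre[unstack(B, A)]: on(B,A) ok, clear(B) ok, handempty ok
all met → apply unstack(B, A)
after:  towers=[C; D; F/H; G/E/A] holding=B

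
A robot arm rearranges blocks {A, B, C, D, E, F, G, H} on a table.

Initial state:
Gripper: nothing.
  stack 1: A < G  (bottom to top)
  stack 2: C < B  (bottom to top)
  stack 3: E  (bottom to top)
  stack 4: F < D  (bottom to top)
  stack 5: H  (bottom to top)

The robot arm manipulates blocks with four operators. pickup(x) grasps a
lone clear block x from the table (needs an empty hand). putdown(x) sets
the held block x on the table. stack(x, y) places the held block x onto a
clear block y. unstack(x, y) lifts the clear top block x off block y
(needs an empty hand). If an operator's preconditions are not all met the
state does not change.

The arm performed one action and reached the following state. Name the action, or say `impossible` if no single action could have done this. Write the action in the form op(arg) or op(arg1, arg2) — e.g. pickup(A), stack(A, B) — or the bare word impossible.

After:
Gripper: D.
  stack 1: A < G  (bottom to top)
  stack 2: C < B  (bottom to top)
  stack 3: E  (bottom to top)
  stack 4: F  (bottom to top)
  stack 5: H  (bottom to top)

unstack(D, F)

target: towers=[A/G; C/B; E; F; H] holding=D
     unstack(G, A) → towers=[A; C/B; E; F/D; H] holding=G
         pickup(E) → towers=[A/G; C/B; F/D; H] holding=E
         pickup(H) → towers=[A/G; C/B; E; F/D] holding=H
     unstack(B, C) → towers=[A/G; C; E; F/D; H] holding=B
     unstack(D, F) → towers=[A/G; C/B; E; F; H] holding=D  ← match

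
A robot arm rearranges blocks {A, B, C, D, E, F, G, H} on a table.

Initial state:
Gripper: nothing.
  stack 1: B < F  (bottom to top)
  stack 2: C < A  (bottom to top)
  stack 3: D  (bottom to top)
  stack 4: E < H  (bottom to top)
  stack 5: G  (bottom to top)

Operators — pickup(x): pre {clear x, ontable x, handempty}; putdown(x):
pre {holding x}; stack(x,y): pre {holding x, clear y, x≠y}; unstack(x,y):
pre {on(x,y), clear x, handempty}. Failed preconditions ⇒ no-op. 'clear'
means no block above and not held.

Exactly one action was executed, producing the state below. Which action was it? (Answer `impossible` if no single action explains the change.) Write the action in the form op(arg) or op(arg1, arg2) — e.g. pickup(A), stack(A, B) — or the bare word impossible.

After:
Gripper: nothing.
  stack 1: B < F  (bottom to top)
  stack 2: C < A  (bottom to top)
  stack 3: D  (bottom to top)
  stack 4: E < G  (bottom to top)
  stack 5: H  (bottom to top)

impossible

target: towers=[B/F; C/A; D; E/G; H] holding=-
         pickup(G) → towers=[B/F; C/A; D; E/H] holding=G
     unstack(A, C) → towers=[B/F; C; D; E/H; G] holding=A
     unstack(H, E) → towers=[B/F; C/A; D; E; G] holding=H
     unstack(F, B) → towers=[B; C/A; D; E/H; G] holding=F
         pickup(D) → towers=[B/F; C/A; E/H; G] holding=D
none of the 5 applicable actions match → impossible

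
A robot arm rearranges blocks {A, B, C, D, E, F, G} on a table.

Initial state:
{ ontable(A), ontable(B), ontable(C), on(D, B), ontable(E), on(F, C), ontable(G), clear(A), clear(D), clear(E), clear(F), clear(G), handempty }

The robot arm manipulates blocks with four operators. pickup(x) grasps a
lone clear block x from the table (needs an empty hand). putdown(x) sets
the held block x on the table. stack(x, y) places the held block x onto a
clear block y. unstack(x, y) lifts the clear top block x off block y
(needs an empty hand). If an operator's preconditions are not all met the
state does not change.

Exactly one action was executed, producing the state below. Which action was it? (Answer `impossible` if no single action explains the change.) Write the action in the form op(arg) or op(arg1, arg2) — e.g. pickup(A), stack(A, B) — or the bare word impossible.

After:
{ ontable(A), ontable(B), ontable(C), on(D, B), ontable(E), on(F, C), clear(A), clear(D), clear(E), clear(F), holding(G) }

pickup(G)

target: towers=[A; B/D; C/F; E] holding=G
     unstack(F, C) → towers=[A; B/D; C; E; G] holding=F
         pickup(G) → towers=[A; B/D; C/F; E] holding=G  ← match
     unstack(D, B) → towers=[A; B; C/F; E; G] holding=D
         pickup(A) → towers=[B/D; C/F; E; G] holding=A
         pickup(E) → towers=[A; B/D; C/F; G] holding=E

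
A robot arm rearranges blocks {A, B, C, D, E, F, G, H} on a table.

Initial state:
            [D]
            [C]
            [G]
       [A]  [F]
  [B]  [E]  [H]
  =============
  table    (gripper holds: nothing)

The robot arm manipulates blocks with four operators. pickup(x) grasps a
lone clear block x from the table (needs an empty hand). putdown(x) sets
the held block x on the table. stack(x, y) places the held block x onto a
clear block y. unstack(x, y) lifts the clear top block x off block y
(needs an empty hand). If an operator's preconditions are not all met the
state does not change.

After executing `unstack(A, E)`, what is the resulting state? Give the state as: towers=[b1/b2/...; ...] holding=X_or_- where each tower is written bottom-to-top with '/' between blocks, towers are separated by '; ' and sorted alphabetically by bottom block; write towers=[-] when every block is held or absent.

towers=[B; E; H/F/G/C/D] holding=A

before: towers=[B; E/A; H/F/G/C/D] holding=-
pre[unstack(A, E)]: on(A,E) ok, clear(A) ok, handempty ok
all met → apply unstack(A, E)
after:  towers=[B; E; H/F/G/C/D] holding=A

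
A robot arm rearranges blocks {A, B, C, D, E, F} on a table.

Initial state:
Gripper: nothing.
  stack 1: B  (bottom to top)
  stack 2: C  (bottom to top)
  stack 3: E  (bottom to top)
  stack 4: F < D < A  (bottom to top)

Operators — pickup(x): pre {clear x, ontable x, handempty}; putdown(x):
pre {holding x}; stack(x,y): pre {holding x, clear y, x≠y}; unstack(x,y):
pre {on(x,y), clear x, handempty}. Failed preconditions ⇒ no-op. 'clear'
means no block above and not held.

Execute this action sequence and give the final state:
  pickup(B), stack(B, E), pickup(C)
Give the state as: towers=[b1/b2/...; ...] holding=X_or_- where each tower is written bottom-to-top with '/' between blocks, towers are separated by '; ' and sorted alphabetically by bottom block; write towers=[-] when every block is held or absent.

towers=[E/B; F/D/A] holding=C

step 1 (pickup(B)): towers=[C; E; F/D/A] holding=B
step 2 (stack(B, E)): towers=[C; E/B; F/D/A] holding=-
step 3 (pickup(C)): towers=[E/B; F/D/A] holding=C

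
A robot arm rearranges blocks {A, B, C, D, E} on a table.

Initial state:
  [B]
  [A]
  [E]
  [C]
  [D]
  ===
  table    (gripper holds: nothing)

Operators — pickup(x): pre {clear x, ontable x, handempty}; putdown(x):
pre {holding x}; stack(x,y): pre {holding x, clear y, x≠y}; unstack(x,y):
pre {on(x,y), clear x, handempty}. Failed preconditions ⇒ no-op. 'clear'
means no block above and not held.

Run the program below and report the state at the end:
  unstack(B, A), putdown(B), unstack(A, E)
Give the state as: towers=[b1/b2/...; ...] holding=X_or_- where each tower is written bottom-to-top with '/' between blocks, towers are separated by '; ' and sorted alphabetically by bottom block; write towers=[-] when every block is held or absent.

towers=[B; D/C/E] holding=A

step 1 (unstack(B, A)): towers=[D/C/E/A] holding=B
step 2 (putdown(B)): towers=[B; D/C/E/A] holding=-
step 3 (unstack(A, E)): towers=[B; D/C/E] holding=A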